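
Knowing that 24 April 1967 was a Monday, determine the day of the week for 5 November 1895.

Tuesday

Count forward from the earlier date (November 5, 1895) to the later (April 24, 1967):
From November 5, 1895 to November 5, 1966: 71 years, of which 17 contain a Feb 29 — 54×365 + 17×366 = 25932 days.
(1900 is not a leap year (divisible by 100 but not 400).)
November 1966: 30 − 5 = 25 days remain.
Then December (31), January (31), February 1967 (28), March (31): 31 + 31 + 28 + 31 = 121 days.
April 1–24, 1967: 24 days.
Residual: 170 days.
Total: 26102 days.
26102 mod 7 = 6, so 6 days before Monday is Tuesday.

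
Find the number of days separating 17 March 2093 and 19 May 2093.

March 2093: 31 − 17 = 14 days remain.
Then April (30): 30 days.
May 1–19, 2093: 19 days.
Total: 14 + 30 + 19 = 63 days.

63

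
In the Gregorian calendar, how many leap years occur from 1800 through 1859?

Years divisible by 4: 1800, 1804, …, 1856 — 15 in all.
Of these, 1800 is divisible by 100 but not 400, so not leap.
Leap years: 15 − 1 = 14.

14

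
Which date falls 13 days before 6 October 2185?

23 September 2185

Count 13 days before October 6, 2185:
September 2185: 30 − 23 = 7 days remain.
October 1–6, 2185: 6 days.
Total: 7 + 6 = 13 days.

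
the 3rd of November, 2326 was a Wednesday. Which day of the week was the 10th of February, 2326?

Wednesday

Count forward from the earlier date (February 10, 2326) to the later (November 3, 2326):
February 2326: 28 − 10 = 18 days remain (2326 is not a leap year, so February has 28 days).
Then March (31), April (30), May (31), June (30), July (31), August (31), September (30), October (31): 31 + 30 + 31 + 30 + 31 + 31 + 30 + 31 = 245 days.
November 1–3, 2326: 3 days.
Total: 18 + 245 + 3 = 266 days.
266 is a multiple of 7, so the 10th of February, 2326 falls on the same weekday: Wednesday.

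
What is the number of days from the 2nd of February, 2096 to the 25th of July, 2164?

From February 2, 2096 to February 2, 2164: 68 years, of which 16 contain a Feb 29 — 52×365 + 16×366 = 24836 days.
(2100 is not a leap year (divisible by 100 but not 400).)
February 2164: 29 − 2 = 27 days remain (2164 is a leap year, so February has 29 days).
Then March (31), April (30), May (31), June (30): 31 + 30 + 31 + 30 = 122 days.
July 1–25, 2164: 25 days.
Residual: 174 days.
Total: 25010 days.

25010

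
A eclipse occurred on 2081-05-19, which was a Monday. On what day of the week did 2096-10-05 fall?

From May 19, 2081 to May 19, 2096: 15 years, of which 4 contain a Feb 29 — 11×365 + 4×366 = 5479 days.
May 2096: 31 − 19 = 12 days remain.
Then June (30), July (31), August (31), September (30): 30 + 31 + 31 + 30 = 122 days.
October 1–5, 2096: 5 days.
Residual: 139 days.
Total: 5618 days.
5618 mod 7 = 4, so 4 days after Monday is Friday.

Friday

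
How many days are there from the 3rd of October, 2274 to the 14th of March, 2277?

October 3, 2274 → October 3, 2275: 365 days.
October 3, 2275 → October 3, 2276: 366 days (2276 is a leap year).
October 2276: 31 − 3 = 28 days remain.
Then November (30), December (31), January (31), February 2277 (28): 30 + 31 + 31 + 28 = 120 days.
March 1–14, 2277: 14 days.
Residual: 162 days.
Total: 893 days.

893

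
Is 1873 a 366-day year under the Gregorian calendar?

No

1873 is not a leap year.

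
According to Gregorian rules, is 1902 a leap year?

1902 is not a leap year.

No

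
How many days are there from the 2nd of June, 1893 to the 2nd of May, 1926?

12021

From June 2, 1893 to June 2, 1925: 32 years, of which 7 contain a Feb 29 — 25×365 + 7×366 = 11687 days.
(1900 is not a leap year (divisible by 100 but not 400).)
June 1925: 30 − 2 = 28 days remain.
Then 10 full months totalling 304 days.
May 1–2, 1926: 2 days.
Residual: 334 days.
Total: 12021 days.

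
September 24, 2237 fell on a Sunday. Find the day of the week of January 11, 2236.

Monday

Count forward from the earlier date (January 11, 2236) to the later (September 24, 2237):
January 11, 2236 → January 11, 2237: 366 days (2236 is a leap year).
January 2237: 31 − 11 = 20 days remain.
Then February 2237 (28), March (31), April (30), May (31), June (30), July (31), August (31): 28 + 31 + 30 + 31 + 30 + 31 + 31 = 212 days.
September 1–24, 2237: 24 days.
Residual: 256 days.
Total: 622 days.
622 mod 7 = 6, so 6 days before Sunday is Monday.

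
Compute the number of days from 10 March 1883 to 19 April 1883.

March 1883: 31 − 10 = 21 days remain.
April 1–19, 1883: 19 days.
Total: 21 + 19 = 40 days.

40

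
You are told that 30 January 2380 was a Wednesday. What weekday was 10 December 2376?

Count forward from the earlier date (December 10, 2376) to the later (January 30, 2380):
December 10, 2376 → December 10, 2377: 365 days.
December 10, 2377 → December 10, 2378: 365 days.
December 10, 2378 → December 10, 2379: 365 days.
December 2379: 31 − 10 = 21 days remain.
January 1–30, 2380: 30 days.
Residual: 51 days.
Total: 1146 days.
1146 mod 7 = 5, so 5 days before Wednesday is Friday.

Friday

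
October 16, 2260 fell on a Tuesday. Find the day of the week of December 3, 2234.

Wednesday

Count forward from the earlier date (December 3, 2234) to the later (October 16, 2260):
From December 3, 2234 to December 3, 2259: 25 years, of which 6 contain a Feb 29 — 19×365 + 6×366 = 9131 days.
December 2259: 31 − 3 = 28 days remain.
Then 9 full months totalling 274 days.
October 1–16, 2260: 16 days.
Residual: 318 days.
Total: 9449 days.
9449 mod 7 = 6, so 6 days before Tuesday is Wednesday.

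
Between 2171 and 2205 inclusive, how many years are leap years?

8

Years divisible by 4 in [2171, 2205]: 2172, 2176, 2180, 2184, 2188, 2192, 2196, 2200, 2204.
Of these, 2200 is divisible by 100 but not 400, so not leap.
Leap years: 9 − 1 = 8.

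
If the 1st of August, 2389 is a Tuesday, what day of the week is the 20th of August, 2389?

Within August 2389: 20 − 1 = 19 days.
19 mod 7 = 5, so 5 days after Tuesday is Sunday.

Sunday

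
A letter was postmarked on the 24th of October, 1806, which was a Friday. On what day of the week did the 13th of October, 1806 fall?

Count forward from the earlier date (October 13, 1806) to the later (October 24, 1806):
Within October 1806: 24 − 13 = 11 days.
11 mod 7 = 4, so 4 days before Friday is Monday.

Monday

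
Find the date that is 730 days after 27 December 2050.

26 December 2052

Count 730 days after December 27, 2050:
December 2050: 31 − 27 = 4 days remain.
Then 23 full months totalling 700 days.
December 1–26, 2052: 26 days.
Total: 4 + 700 + 26 = 730 days.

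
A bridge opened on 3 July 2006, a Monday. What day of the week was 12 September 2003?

Count forward from the earlier date (September 12, 2003) to the later (July 3, 2006):
Day-of-year of September 12, 2003: 255.
Day-of-year of July 3, 2006: 184.
2003 has 365 days, so 365 − 255 = 110 days remain in 2003.
Full years: 2004: 366; 2005: 365. Sum = 731.
Total: 110 + 731 + 184 = 1025 days.
1025 mod 7 = 3, so 3 days before Monday is Friday.

Friday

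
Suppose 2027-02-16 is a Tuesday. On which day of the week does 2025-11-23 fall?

Sunday

Count forward from the earlier date (November 23, 2025) to the later (February 16, 2027):
Day-of-year of November 23, 2025: 327.
Day-of-year of February 16, 2027: 47.
2025 has 365 days, so 365 − 327 = 38 days remain in 2025.
Full years: 2026: 365. Sum = 365.
Total: 38 + 365 + 47 = 450 days.
450 mod 7 = 2, so 2 days before Tuesday is Sunday.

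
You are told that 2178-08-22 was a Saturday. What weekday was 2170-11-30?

Count forward from the earlier date (November 30, 2170) to the later (August 22, 2178):
Day-of-year of November 30, 2170: 334.
Day-of-year of August 22, 2178: 234.
2170 has 365 days, so 365 − 334 = 31 days remain in 2170.
Full years 2171–2177: 5 common + 2 leap = 5×365 + 2×366 = 2557 days.
Total: 31 + 2557 + 234 = 2822 days.
2822 mod 7 = 1, so 1 day before Saturday is Friday.

Friday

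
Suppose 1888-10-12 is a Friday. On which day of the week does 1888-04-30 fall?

Count forward from the earlier date (April 30, 1888) to the later (October 12, 1888):
April 1888: 30 − 30 = 0 days remain.
Then May (31), June (30), July (31), August (31), September (30): 31 + 30 + 31 + 31 + 30 = 153 days.
October 1–12, 1888: 12 days.
Total: 0 + 153 + 12 = 165 days.
165 mod 7 = 4, so 4 days before Friday is Monday.

Monday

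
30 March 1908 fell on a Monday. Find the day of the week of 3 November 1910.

Thursday

Day-of-year of March 30, 1908: 90.
Day-of-year of November 3, 1910: 307.
1908 has 366 days, so 366 − 90 = 276 days remain in 1908.
Full years: 1909: 365. Sum = 365.
Total: 276 + 365 + 307 = 948 days.
948 mod 7 = 3, so 3 days after Monday is Thursday.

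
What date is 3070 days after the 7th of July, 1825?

the 2nd of December, 1833

Count 3070 days after July 7, 1825:
Day-of-year of July 7, 1825: 188.
Day-of-year of December 2, 1833: 336.
1825 has 365 days, so 365 − 188 = 177 days remain in 1825.
Full years 1826–1832: 5 common + 2 leap = 5×365 + 2×366 = 2557 days.
Total: 177 + 2557 + 336 = 3070 days.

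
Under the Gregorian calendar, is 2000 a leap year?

2000 is a leap year (divisible by 400).

Yes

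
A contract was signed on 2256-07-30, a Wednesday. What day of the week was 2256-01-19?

Saturday

Count forward from the earlier date (January 19, 2256) to the later (July 30, 2256):
January 2256: 31 − 19 = 12 days remain.
Then February 2256 (29), March (31), April (30), May (31), June (30): 29 + 31 + 30 + 31 + 30 = 151 days.
July 1–30, 2256: 30 days.
Total: 12 + 151 + 30 = 193 days.
193 mod 7 = 4, so 4 days before Wednesday is Saturday.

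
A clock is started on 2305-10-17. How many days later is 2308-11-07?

October 17, 2305 → October 17, 2306: 365 days.
October 17, 2306 → October 17, 2307: 365 days.
October 17, 2307 → October 17, 2308: 366 days (2308 is a leap year).
October 2308: 31 − 17 = 14 days remain.
November 1–7, 2308: 7 days.
Residual: 21 days.
Total: 1117 days.

1117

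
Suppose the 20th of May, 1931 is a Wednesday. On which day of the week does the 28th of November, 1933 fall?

Day-of-year of May 20, 1931: 140.
Day-of-year of November 28, 1933: 332.
1931 has 365 days, so 365 − 140 = 225 days remain in 1931.
Full years: 1932: 366. Sum = 366.
Total: 225 + 366 + 332 = 923 days.
923 mod 7 = 6, so 6 days after Wednesday is Tuesday.

Tuesday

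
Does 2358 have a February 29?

No

2358 is not a leap year.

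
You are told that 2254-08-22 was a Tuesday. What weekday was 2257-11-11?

Day-of-year of August 22, 2254: 234.
Day-of-year of November 11, 2257: 315.
2254 has 365 days, so 365 − 234 = 131 days remain in 2254.
Full years: 2255: 365; 2256: 366. Sum = 731.
Total: 131 + 731 + 315 = 1177 days.
1177 mod 7 = 1, so 1 day after Tuesday is Wednesday.

Wednesday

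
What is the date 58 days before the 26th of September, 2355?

the 30th of July, 2355

Count 58 days before September 26, 2355:
July 2355: 31 − 30 = 1 day remains.
Then August (31): 31 days.
September 1–26, 2355: 26 days.
Total: 1 + 31 + 26 = 58 days.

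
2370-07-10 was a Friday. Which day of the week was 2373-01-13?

Saturday

July 10, 2370 → July 10, 2371: 365 days.
July 10, 2371 → July 10, 2372: 366 days (2372 is a leap year).
July 2372: 31 − 10 = 21 days remain.
Then August (31), September (30), October (31), November (30), December (31): 31 + 30 + 31 + 30 + 31 = 153 days.
January 1–13, 2373: 13 days.
Residual: 187 days.
Total: 918 days.
918 mod 7 = 1, so 1 day after Friday is Saturday.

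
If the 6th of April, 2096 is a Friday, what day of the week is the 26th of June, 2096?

Tuesday

April 2096: 30 − 6 = 24 days remain.
Then May (31): 31 days.
June 1–26, 2096: 26 days.
Total: 24 + 31 + 26 = 81 days.
81 mod 7 = 4, so 4 days after Friday is Tuesday.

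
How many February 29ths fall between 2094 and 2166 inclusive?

17

Years divisible by 4: 2096, 2100, …, 2164 — 18 in all.
Of these, 2100 is divisible by 100 but not 400, so not leap.
Leap years: 18 − 1 = 17.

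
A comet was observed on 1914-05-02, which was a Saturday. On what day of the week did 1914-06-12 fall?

Friday

May 1914: 31 − 2 = 29 days remain.
June 1–12, 1914: 12 days.
Total: 29 + 12 = 41 days.
41 mod 7 = 6, so 6 days after Saturday is Friday.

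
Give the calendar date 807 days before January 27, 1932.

November 11, 1929

Count 807 days before January 27, 1932:
November 11, 1929 → November 11, 1930: 365 days.
November 11, 1930 → November 11, 1931: 365 days.
November 1931: 30 − 11 = 19 days remain.
Then December (31): 31 days.
January 1–27, 1932: 27 days.
Residual: 77 days.
Total: 807 days.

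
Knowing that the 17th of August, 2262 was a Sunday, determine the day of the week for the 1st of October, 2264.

August 17, 2262 → August 17, 2263: 365 days.
August 17, 2263 → August 17, 2264: 366 days (2264 is a leap year).
August 2264: 31 − 17 = 14 days remain.
Then September (30): 30 days.
October 1, 2264: 1 day.
Residual: 45 days.
Total: 776 days.
776 mod 7 = 6, so 6 days after Sunday is Saturday.

Saturday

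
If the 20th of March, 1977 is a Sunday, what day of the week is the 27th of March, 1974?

Count forward from the earlier date (March 27, 1974) to the later (March 20, 1977):
March 27, 1974 → March 27, 1975: 365 days.
March 27, 1975 → March 27, 1976: 366 days (1976 is a leap year).
March 1976: 31 − 27 = 4 days remain.
Then 11 full months totalling 334 days.
March 1–20, 1977: 20 days.
Residual: 358 days.
Total: 1089 days.
1089 mod 7 = 4, so 4 days before Sunday is Wednesday.

Wednesday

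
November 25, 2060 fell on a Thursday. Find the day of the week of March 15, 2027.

Count forward from the earlier date (March 15, 2027) to the later (November 25, 2060):
From March 15, 2027 to March 15, 2060: 33 years, of which 9 contain a Feb 29 — 24×365 + 9×366 = 12054 days.
March 2060: 31 − 15 = 16 days remain.
Then April (30), May (31), June (30), July (31), August (31), September (30), October (31): 30 + 31 + 30 + 31 + 31 + 30 + 31 = 214 days.
November 1–25, 2060: 25 days.
Residual: 255 days.
Total: 12309 days.
12309 mod 7 = 3, so 3 days before Thursday is Monday.

Monday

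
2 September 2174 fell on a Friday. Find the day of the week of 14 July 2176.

Sunday

September 2174: 30 − 2 = 28 days remain.
Then 21 full months totalling 639 days.
July 1–14, 2176: 14 days.
Total: 28 + 639 + 14 = 681 days.
681 mod 7 = 2, so 2 days after Friday is Sunday.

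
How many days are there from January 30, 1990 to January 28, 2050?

21913

Day-of-year of January 30, 1990: 30.
Day-of-year of January 28, 2050: 28.
1990 has 365 days, so 365 − 30 = 335 days remain in 1990.
Full years 1991–2049: 44 common + 15 leap = 44×365 + 15×366 = 21550 days.
Total: 335 + 21550 + 28 = 21913 days.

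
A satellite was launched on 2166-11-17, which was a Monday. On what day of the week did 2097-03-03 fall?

Sunday

Count forward from the earlier date (March 3, 2097) to the later (November 17, 2166):
Day-of-year of March 3, 2097: 62.
Day-of-year of November 17, 2166: 321.
2097 has 365 days, so 365 − 62 = 303 days remain in 2097.
Full years 2098–2165: 52 common + 16 leap = 52×365 + 16×366 = 24836 days.
Total: 303 + 24836 + 321 = 25460 days.
25460 mod 7 = 1, so 1 day before Monday is Sunday.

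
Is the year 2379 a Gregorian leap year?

No

2379 is not a leap year.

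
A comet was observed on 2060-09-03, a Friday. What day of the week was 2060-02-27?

Count forward from the earlier date (February 27, 2060) to the later (September 3, 2060):
February 2060: 29 − 27 = 2 days remain (2060 is a leap year, so February has 29 days).
Then March (31), April (30), May (31), June (30), July (31), August (31): 31 + 30 + 31 + 30 + 31 + 31 = 184 days.
September 1–3, 2060: 3 days.
Total: 2 + 184 + 3 = 189 days.
189 is a multiple of 7, so 2060-02-27 falls on the same weekday: Friday.

Friday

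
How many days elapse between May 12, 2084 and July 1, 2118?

Day-of-year of May 12, 2084: 133.
Day-of-year of July 1, 2118: 182.
2084 has 366 days, so 366 − 133 = 233 days remain in 2084.
Full years 2085–2117: 26 common + 7 leap = 26×365 + 7×366 = 12052 days.
Total: 233 + 12052 + 182 = 12467 days.

12467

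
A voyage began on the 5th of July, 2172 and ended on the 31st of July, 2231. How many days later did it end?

From July 5, 2172 to July 5, 2231: 59 years, of which 13 contain a Feb 29 — 46×365 + 13×366 = 21548 days.
(2200 is not a leap year (divisible by 100 but not 400).)
Within July 2231: 31 − 5 = 26 days.
Total: 21574 days.

21574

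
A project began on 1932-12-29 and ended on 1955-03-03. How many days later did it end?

From December 29, 1932 to December 29, 1954: 22 years, of which 5 contain a Feb 29 — 17×365 + 5×366 = 8035 days.
December 1954: 31 − 29 = 2 days remain.
Then January (31), February 1955 (28): 31 + 28 = 59 days.
March 1–3, 1955: 3 days.
Residual: 64 days.
Total: 8099 days.

8099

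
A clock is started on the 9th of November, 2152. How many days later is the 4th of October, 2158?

November 9, 2152 → November 9, 2153: 365 days.
November 9, 2153 → November 9, 2154: 365 days.
November 9, 2154 → November 9, 2155: 365 days.
November 9, 2155 → November 9, 2156: 366 days (2156 is a leap year).
November 9, 2156 → November 9, 2157: 365 days.
November 2157: 30 − 9 = 21 days remain.
Then 10 full months totalling 304 days.
October 1–4, 2158: 4 days.
Residual: 329 days.
Total: 2155 days.

2155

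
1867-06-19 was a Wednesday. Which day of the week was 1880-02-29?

From June 19, 1867 to June 19, 1879: 12 years, of which 3 contain a Feb 29 — 9×365 + 3×366 = 4383 days.
June 1879: 30 − 19 = 11 days remain.
Then July (31), August (31), September (30), October (31), November (30), December (31), January (31): 31 + 31 + 30 + 31 + 30 + 31 + 31 = 215 days.
February 1–29, 1880: 29 days (1880 is a leap year).
Residual: 255 days.
Total: 4638 days.
4638 mod 7 = 4, so 4 days after Wednesday is Sunday.

Sunday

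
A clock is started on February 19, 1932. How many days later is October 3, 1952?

From February 19, 1932 to February 19, 1952: 20 years, of which 5 contain a Feb 29 — 15×365 + 5×366 = 7305 days.
February 1952: 29 − 19 = 10 days remain (1952 is a leap year, so February has 29 days).
Then March (31), April (30), May (31), June (30), July (31), August (31), September (30): 31 + 30 + 31 + 30 + 31 + 31 + 30 = 214 days.
October 1–3, 1952: 3 days.
Residual: 227 days.
Total: 7532 days.

7532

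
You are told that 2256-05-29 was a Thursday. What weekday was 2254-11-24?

Friday

Count forward from the earlier date (November 24, 2254) to the later (May 29, 2256):
Day-of-year of November 24, 2254: 328.
Day-of-year of May 29, 2256: 150.
2254 has 365 days, so 365 − 328 = 37 days remain in 2254.
Full years: 2255: 365. Sum = 365.
Total: 37 + 365 + 150 = 552 days.
552 mod 7 = 6, so 6 days before Thursday is Friday.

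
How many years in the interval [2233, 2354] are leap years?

29

Years divisible by 4: 2236, 2240, …, 2352 — 30 in all.
Of these, 2300 is divisible by 100 but not 400, so not leap.
Leap years: 30 − 1 = 29.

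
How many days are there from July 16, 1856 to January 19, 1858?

552

July 16, 1856 → July 16, 1857: 365 days.
July 1857: 31 − 16 = 15 days remain.
Then August (31), September (30), October (31), November (30), December (31): 31 + 30 + 31 + 30 + 31 = 153 days.
January 1–19, 1858: 19 days.
Residual: 187 days.
Total: 552 days.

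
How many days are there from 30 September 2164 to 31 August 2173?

Day-of-year of September 30, 2164: 274.
Day-of-year of August 31, 2173: 243.
2164 has 366 days, so 366 − 274 = 92 days remain in 2164.
Full years 2165–2172: 6 common + 2 leap = 6×365 + 2×366 = 2922 days.
Total: 92 + 2922 + 243 = 3257 days.

3257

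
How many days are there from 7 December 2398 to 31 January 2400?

420

Day-of-year of December 7, 2398: 341.
Day-of-year of January 31, 2400: 31.
2398 has 365 days, so 365 − 341 = 24 days remain in 2398.
Full years: 2399: 365. Sum = 365.
Total: 24 + 365 + 31 = 420 days.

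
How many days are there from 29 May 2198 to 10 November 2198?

165

May 2198: 31 − 29 = 2 days remain.
Then June (30), July (31), August (31), September (30), October (31): 30 + 31 + 31 + 30 + 31 = 153 days.
November 1–10, 2198: 10 days.
Total: 2 + 153 + 10 = 165 days.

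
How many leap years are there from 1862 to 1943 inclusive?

Years divisible by 4: 1864, 1868, …, 1940 — 20 in all.
Of these, 1900 is divisible by 100 but not 400, so not leap.
Leap years: 20 − 1 = 19.

19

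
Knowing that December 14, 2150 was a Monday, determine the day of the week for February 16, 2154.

Day-of-year of December 14, 2150: 348.
Day-of-year of February 16, 2154: 47.
2150 has 365 days, so 365 − 348 = 17 days remain in 2150.
Full years: 2151: 365; 2152: 366; 2153: 365. Sum = 1096.
Total: 17 + 1096 + 47 = 1160 days.
1160 mod 7 = 5, so 5 days after Monday is Saturday.

Saturday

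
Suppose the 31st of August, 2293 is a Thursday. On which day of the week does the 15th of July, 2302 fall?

Tuesday

Day-of-year of August 31, 2293: 243.
Day-of-year of July 15, 2302: 196.
2293 has 365 days, so 365 − 243 = 122 days remain in 2293.
Full years 2294–2301: 7 common + 1 leap = 7×365 + 1×366 = 2921 days.
Total: 122 + 2921 + 196 = 3239 days.
3239 mod 7 = 5, so 5 days after Thursday is Tuesday.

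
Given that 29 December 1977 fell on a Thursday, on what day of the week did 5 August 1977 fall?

Friday

Count forward from the earlier date (August 5, 1977) to the later (December 29, 1977):
August 1977: 31 − 5 = 26 days remain.
Then September (30), October (31), November (30): 30 + 31 + 30 = 91 days.
December 1–29, 1977: 29 days.
Total: 26 + 91 + 29 = 146 days.
146 mod 7 = 6, so 6 days before Thursday is Friday.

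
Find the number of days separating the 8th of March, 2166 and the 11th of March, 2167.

March 8, 2166 → March 8, 2167: 365 days.
Within March 2167: 11 − 8 = 3 days.
Total: 368 days.

368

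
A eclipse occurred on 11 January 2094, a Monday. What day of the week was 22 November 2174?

Tuesday

Day-of-year of January 11, 2094: 11.
Day-of-year of November 22, 2174: 326.
2094 has 365 days, so 365 − 11 = 354 days remain in 2094.
Full years 2095–2173: 60 common + 19 leap = 60×365 + 19×366 = 28854 days.
Total: 354 + 28854 + 326 = 29534 days.
29534 mod 7 = 1, so 1 day after Monday is Tuesday.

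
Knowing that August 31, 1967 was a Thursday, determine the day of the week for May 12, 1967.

Friday

Count forward from the earlier date (May 12, 1967) to the later (August 31, 1967):
May 1967: 31 − 12 = 19 days remain.
Then June (30), July (31): 30 + 31 = 61 days.
August 1–31, 1967: 31 days.
Total: 19 + 61 + 31 = 111 days.
111 mod 7 = 6, so 6 days before Thursday is Friday.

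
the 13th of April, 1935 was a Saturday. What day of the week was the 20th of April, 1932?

Count forward from the earlier date (April 20, 1932) to the later (April 13, 1935):
Day-of-year of April 20, 1932: 111.
Day-of-year of April 13, 1935: 103.
1932 has 366 days, so 366 − 111 = 255 days remain in 1932.
Full years: 1933: 365; 1934: 365. Sum = 730.
Total: 255 + 730 + 103 = 1088 days.
1088 mod 7 = 3, so 3 days before Saturday is Wednesday.

Wednesday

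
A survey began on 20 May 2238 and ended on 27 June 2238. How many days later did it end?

38

May 2238: 31 − 20 = 11 days remain.
June 1–27, 2238: 27 days.
Total: 11 + 27 = 38 days.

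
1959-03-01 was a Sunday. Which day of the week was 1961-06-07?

Day-of-year of March 1, 1959: 60.
Day-of-year of June 7, 1961: 158.
1959 has 365 days, so 365 − 60 = 305 days remain in 1959.
Full years: 1960: 366. Sum = 366.
Total: 305 + 366 + 158 = 829 days.
829 mod 7 = 3, so 3 days after Sunday is Wednesday.

Wednesday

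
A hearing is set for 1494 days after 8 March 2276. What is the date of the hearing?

10 April 2280

Count 1494 days after March 8, 2276:
March 8, 2276 → March 8, 2277: 365 days.
March 8, 2277 → March 8, 2278: 365 days.
March 8, 2278 → March 8, 2279: 365 days.
March 8, 2279 → March 8, 2280: 366 days (2280 is a leap year).
March 2280: 31 − 8 = 23 days remain.
April 1–10, 2280: 10 days.
Residual: 33 days.
Total: 1494 days.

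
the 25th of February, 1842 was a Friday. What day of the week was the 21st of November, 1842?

Monday

February 1842: 28 − 25 = 3 days remain (1842 is not a leap year, so February has 28 days).
Then March (31), April (30), May (31), June (30), July (31), August (31), September (30), October (31): 31 + 30 + 31 + 30 + 31 + 31 + 30 + 31 = 245 days.
November 1–21, 1842: 21 days.
Total: 3 + 245 + 21 = 269 days.
269 mod 7 = 3, so 3 days after Friday is Monday.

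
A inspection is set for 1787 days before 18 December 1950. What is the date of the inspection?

26 January 1946

Count 1787 days before December 18, 1950:
January 26, 1946 → January 26, 1947: 365 days.
January 26, 1947 → January 26, 1948: 365 days.
January 26, 1948 → January 26, 1949: 366 days (1948 is a leap year).
January 26, 1949 → January 26, 1950: 365 days.
January 1950: 31 − 26 = 5 days remain.
Then 10 full months totalling 303 days.
December 1–18, 1950: 18 days.
Residual: 326 days.
Total: 1787 days.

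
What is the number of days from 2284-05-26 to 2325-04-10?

14928

Day-of-year of May 26, 2284: 147.
Day-of-year of April 10, 2325: 100.
2284 has 366 days, so 366 − 147 = 219 days remain in 2284.
Full years 2285–2324: 31 common + 9 leap = 31×365 + 9×366 = 14609 days.
Total: 219 + 14609 + 100 = 14928 days.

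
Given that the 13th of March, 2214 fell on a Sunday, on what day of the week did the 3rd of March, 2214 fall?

Count forward from the earlier date (March 3, 2214) to the later (March 13, 2214):
Within March 2214: 13 − 3 = 10 days.
10 mod 7 = 3, so 3 days before Sunday is Thursday.

Thursday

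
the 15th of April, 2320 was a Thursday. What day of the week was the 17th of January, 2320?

Saturday

Count forward from the earlier date (January 17, 2320) to the later (April 15, 2320):
January 2320: 31 − 17 = 14 days remain.
Then February 2320 (29), March (31): 29 + 31 = 60 days.
April 1–15, 2320: 15 days.
Total: 14 + 60 + 15 = 89 days.
89 mod 7 = 5, so 5 days before Thursday is Saturday.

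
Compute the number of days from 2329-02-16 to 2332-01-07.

Day-of-year of February 16, 2329: 47.
Day-of-year of January 7, 2332: 7.
2329 has 365 days, so 365 − 47 = 318 days remain in 2329.
Full years: 2330: 365; 2331: 365. Sum = 730.
Total: 318 + 730 + 7 = 1055 days.

1055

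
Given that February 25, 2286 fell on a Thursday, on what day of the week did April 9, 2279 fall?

Wednesday

Count forward from the earlier date (April 9, 2279) to the later (February 25, 2286):
Day-of-year of April 9, 2279: 99.
Day-of-year of February 25, 2286: 56.
2279 has 365 days, so 365 − 99 = 266 days remain in 2279.
Full years: 2280: 366; 2281: 365; 2282: 365; 2283: 365; 2284: 366; 2285: 365. Sum = 2192.
Total: 266 + 2192 + 56 = 2514 days.
2514 mod 7 = 1, so 1 day before Thursday is Wednesday.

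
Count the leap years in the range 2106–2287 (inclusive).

Years divisible by 4: 2108, 2112, …, 2284 — 45 in all.
Of these, 2200 is divisible by 100 but not 400, so not leap.
Leap years: 45 − 1 = 44.

44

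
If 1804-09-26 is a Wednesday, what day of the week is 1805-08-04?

Day-of-year of September 26, 1804: 270.
Day-of-year of August 4, 1805: 216.
1804 has 366 days, so 366 − 270 = 96 days remain in 1804.
Total: 96 + 216 = 312 days.
312 mod 7 = 4, so 4 days after Wednesday is Sunday.

Sunday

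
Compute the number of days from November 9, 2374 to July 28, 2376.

November 9, 2374 → November 9, 2375: 365 days.
November 2375: 30 − 9 = 21 days remain.
Then December (31), January (31), February 2376 (29), March (31), April (30), May (31), June (30): 31 + 31 + 29 + 31 + 30 + 31 + 30 = 213 days.
July 1–28, 2376: 28 days.
Residual: 262 days.
Total: 627 days.

627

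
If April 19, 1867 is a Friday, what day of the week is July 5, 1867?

Friday

April 1867: 30 − 19 = 11 days remain.
Then May (31), June (30): 31 + 30 = 61 days.
July 1–5, 1867: 5 days.
Total: 11 + 61 + 5 = 77 days.
77 is a multiple of 7, so July 5, 1867 falls on the same weekday: Friday.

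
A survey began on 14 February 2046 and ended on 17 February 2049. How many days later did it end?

February 14, 2046 → February 14, 2047: 365 days.
February 14, 2047 → February 14, 2048: 365 days.
February 14, 2048 → February 14, 2049: 366 days (2048 is a leap year).
Within February 2049: 17 − 14 = 3 days.
Total: 1099 days.

1099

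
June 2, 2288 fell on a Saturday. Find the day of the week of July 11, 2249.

Wednesday

Count forward from the earlier date (July 11, 2249) to the later (June 2, 2288):
Day-of-year of July 11, 2249: 192.
Day-of-year of June 2, 2288: 154.
2249 has 365 days, so 365 − 192 = 173 days remain in 2249.
Full years 2250–2287: 29 common + 9 leap = 29×365 + 9×366 = 13879 days.
Total: 173 + 13879 + 154 = 14206 days.
14206 mod 7 = 3, so 3 days before Saturday is Wednesday.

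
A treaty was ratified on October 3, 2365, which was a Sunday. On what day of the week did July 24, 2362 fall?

Tuesday

Count forward from the earlier date (July 24, 2362) to the later (October 3, 2365):
July 24, 2362 → July 24, 2363: 365 days.
July 24, 2363 → July 24, 2364: 366 days (2364 is a leap year).
July 24, 2364 → July 24, 2365: 365 days.
July 2365: 31 − 24 = 7 days remain.
Then August (31), September (30): 31 + 30 = 61 days.
October 1–3, 2365: 3 days.
Residual: 71 days.
Total: 1167 days.
1167 mod 7 = 5, so 5 days before Sunday is Tuesday.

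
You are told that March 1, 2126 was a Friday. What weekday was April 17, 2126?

March 2126: 31 − 1 = 30 days remain.
April 1–17, 2126: 17 days.
Total: 30 + 17 = 47 days.
47 mod 7 = 5, so 5 days after Friday is Wednesday.

Wednesday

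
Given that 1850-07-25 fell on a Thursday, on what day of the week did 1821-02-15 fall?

Thursday

Count forward from the earlier date (February 15, 1821) to the later (July 25, 1850):
Day-of-year of February 15, 1821: 46.
Day-of-year of July 25, 1850: 206.
1821 has 365 days, so 365 − 46 = 319 days remain in 1821.
Full years 1822–1849: 21 common + 7 leap = 21×365 + 7×366 = 10227 days.
Total: 319 + 10227 + 206 = 10752 days.
10752 is a multiple of 7, so 1821-02-15 falls on the same weekday: Thursday.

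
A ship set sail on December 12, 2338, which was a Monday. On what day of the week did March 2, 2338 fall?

Count forward from the earlier date (March 2, 2338) to the later (December 12, 2338):
March 2338: 31 − 2 = 29 days remain.
Then April (30), May (31), June (30), July (31), August (31), September (30), October (31), November (30): 30 + 31 + 30 + 31 + 31 + 30 + 31 + 30 = 244 days.
December 1–12, 2338: 12 days.
Total: 29 + 244 + 12 = 285 days.
285 mod 7 = 5, so 5 days before Monday is Wednesday.

Wednesday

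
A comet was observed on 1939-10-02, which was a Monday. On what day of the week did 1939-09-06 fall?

Wednesday

Count forward from the earlier date (September 6, 1939) to the later (October 2, 1939):
September 1939: 30 − 6 = 24 days remain.
October 1–2, 1939: 2 days.
Total: 24 + 2 = 26 days.
26 mod 7 = 5, so 5 days before Monday is Wednesday.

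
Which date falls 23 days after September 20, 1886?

October 13, 1886

Count 23 days after September 20, 1886:
September 1886: 30 − 20 = 10 days remain.
October 1–13, 1886: 13 days.
Total: 10 + 13 = 23 days.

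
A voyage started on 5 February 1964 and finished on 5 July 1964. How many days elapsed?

February 1964: 29 − 5 = 24 days remain (1964 is a leap year, so February has 29 days).
Then March (31), April (30), May (31), June (30): 31 + 30 + 31 + 30 = 122 days.
July 1–5, 1964: 5 days.
Total: 24 + 122 + 5 = 151 days.

151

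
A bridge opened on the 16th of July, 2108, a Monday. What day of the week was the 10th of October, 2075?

Thursday

Count forward from the earlier date (October 10, 2075) to the later (July 16, 2108):
Day-of-year of October 10, 2075: 283.
Day-of-year of July 16, 2108: 198.
2075 has 365 days, so 365 − 283 = 82 days remain in 2075.
Full years 2076–2107: 25 common + 7 leap = 25×365 + 7×366 = 11687 days.
Total: 82 + 11687 + 198 = 11967 days.
11967 mod 7 = 4, so 4 days before Monday is Thursday.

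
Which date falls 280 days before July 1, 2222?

September 24, 2221

Count 280 days before July 1, 2222:
Day-of-year of September 24, 2221: 267.
Day-of-year of July 1, 2222: 182.
2221 has 365 days, so 365 − 267 = 98 days remain in 2221.
Total: 98 + 182 = 280 days.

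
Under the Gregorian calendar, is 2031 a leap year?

2031 is not a leap year.

No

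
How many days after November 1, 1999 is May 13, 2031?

11516

Day-of-year of November 1, 1999: 305.
Day-of-year of May 13, 2031: 133.
1999 has 365 days, so 365 − 305 = 60 days remain in 1999.
Full years 2000–2030: 23 common + 8 leap = 23×365 + 8×366 = 11323 days.
Total: 60 + 11323 + 133 = 11516 days.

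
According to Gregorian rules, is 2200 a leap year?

No

2200 is not a leap year (divisible by 100 but not 400).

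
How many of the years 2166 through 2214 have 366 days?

Years divisible by 4 in [2166, 2214]: 2168, 2172, 2176, 2180, 2184, 2188, 2192, 2196, 2200, 2204, 2208, 2212.
Of these, 2200 is divisible by 100 but not 400, so not leap.
Leap years: 12 − 1 = 11.

11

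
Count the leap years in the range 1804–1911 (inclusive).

26

Years divisible by 4: 1804, 1808, …, 1908 — 27 in all.
Of these, 1900 is divisible by 100 but not 400, so not leap.
Leap years: 27 − 1 = 26.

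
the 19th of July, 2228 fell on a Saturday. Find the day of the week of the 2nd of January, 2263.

Day-of-year of July 19, 2228: 201.
Day-of-year of January 2, 2263: 2.
2228 has 366 days, so 366 − 201 = 165 days remain in 2228.
Full years 2229–2262: 26 common + 8 leap = 26×365 + 8×366 = 12418 days.
Total: 165 + 12418 + 2 = 12585 days.
12585 mod 7 = 6, so 6 days after Saturday is Friday.

Friday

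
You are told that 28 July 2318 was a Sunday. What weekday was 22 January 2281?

Count forward from the earlier date (January 22, 2281) to the later (July 28, 2318):
From January 22, 2281 to January 22, 2318: 37 years, of which 8 contain a Feb 29 — 29×365 + 8×366 = 13513 days.
(2300 is not a leap year (divisible by 100 but not 400).)
January 2318: 31 − 22 = 9 days remain.
Then February 2318 (28), March (31), April (30), May (31), June (30): 28 + 31 + 30 + 31 + 30 = 150 days.
July 1–28, 2318: 28 days.
Residual: 187 days.
Total: 13700 days.
13700 mod 7 = 1, so 1 day before Sunday is Saturday.

Saturday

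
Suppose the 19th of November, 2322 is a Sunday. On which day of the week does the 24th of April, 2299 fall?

Monday

Count forward from the earlier date (April 24, 2299) to the later (November 19, 2322):
Day-of-year of April 24, 2299: 114.
Day-of-year of November 19, 2322: 323.
2299 has 365 days, so 365 − 114 = 251 days remain in 2299.
Full years 2300–2321: 17 common + 5 leap = 17×365 + 5×366 = 8035 days.
Total: 251 + 8035 + 323 = 8609 days.
8609 mod 7 = 6, so 6 days before Sunday is Monday.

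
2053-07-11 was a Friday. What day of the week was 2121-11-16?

Sunday

From July 11, 2053 to July 11, 2121: 68 years, of which 16 contain a Feb 29 — 52×365 + 16×366 = 24836 days.
(2100 is not a leap year (divisible by 100 but not 400).)
July 2121: 31 − 11 = 20 days remain.
Then August (31), September (30), October (31): 31 + 30 + 31 = 92 days.
November 1–16, 2121: 16 days.
Residual: 128 days.
Total: 24964 days.
24964 mod 7 = 2, so 2 days after Friday is Sunday.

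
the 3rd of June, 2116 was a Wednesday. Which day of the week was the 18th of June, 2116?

Within June 2116: 18 − 3 = 15 days.
15 mod 7 = 1, so 1 day after Wednesday is Thursday.

Thursday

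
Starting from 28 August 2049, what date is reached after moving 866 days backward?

15 April 2047

Count 866 days before August 28, 2049:
April 2047: 30 − 15 = 15 days remain.
Then 27 full months totalling 823 days.
August 1–28, 2049: 28 days.
Total: 15 + 823 + 28 = 866 days.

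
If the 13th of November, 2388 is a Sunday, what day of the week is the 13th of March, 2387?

Friday

Count forward from the earlier date (March 13, 2387) to the later (November 13, 2388):
Day-of-year of March 13, 2387: 72.
Day-of-year of November 13, 2388: 318.
2387 has 365 days, so 365 − 72 = 293 days remain in 2387.
Total: 293 + 318 = 611 days.
611 mod 7 = 2, so 2 days before Sunday is Friday.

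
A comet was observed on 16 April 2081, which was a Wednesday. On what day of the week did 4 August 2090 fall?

From April 16, 2081 to April 16, 2090: 9 years, of which 2 contain a Feb 29 — 7×365 + 2×366 = 3287 days.
April 2090: 30 − 16 = 14 days remain.
Then May (31), June (30), July (31): 31 + 30 + 31 = 92 days.
August 1–4, 2090: 4 days.
Residual: 110 days.
Total: 3397 days.
3397 mod 7 = 2, so 2 days after Wednesday is Friday.

Friday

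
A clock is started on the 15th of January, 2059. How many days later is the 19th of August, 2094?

Day-of-year of January 15, 2059: 15.
Day-of-year of August 19, 2094: 231.
2059 has 365 days, so 365 − 15 = 350 days remain in 2059.
Full years 2060–2093: 25 common + 9 leap = 25×365 + 9×366 = 12419 days.
Total: 350 + 12419 + 231 = 13000 days.

13000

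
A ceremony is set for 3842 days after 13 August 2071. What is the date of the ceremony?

18 February 2082

Count 3842 days after August 13, 2071:
From August 13, 2071 to August 13, 2081: 10 years, of which 3 contain a Feb 29 — 7×365 + 3×366 = 3653 days.
August 2081: 31 − 13 = 18 days remain.
Then September (30), October (31), November (30), December (31), January (31): 30 + 31 + 30 + 31 + 31 = 153 days.
February 1–18, 2082: 18 days (2082 is not a leap year).
Residual: 189 days.
Total: 3842 days.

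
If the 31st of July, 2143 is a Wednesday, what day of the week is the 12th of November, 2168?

From July 31, 2143 to July 31, 2168: 25 years, of which 7 contain a Feb 29 — 18×365 + 7×366 = 9132 days.
July 2168: 31 − 31 = 0 days remain.
Then August (31), September (30), October (31): 31 + 30 + 31 = 92 days.
November 1–12, 2168: 12 days.
Residual: 104 days.
Total: 9236 days.
9236 mod 7 = 3, so 3 days after Wednesday is Saturday.

Saturday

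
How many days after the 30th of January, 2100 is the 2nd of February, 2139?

Day-of-year of January 30, 2100: 30.
Day-of-year of February 2, 2139: 33.
2100 has 365 days, so 365 − 30 = 335 days remain in 2100.
Full years 2101–2138: 29 common + 9 leap = 29×365 + 9×366 = 13879 days.
Total: 335 + 13879 + 33 = 14247 days.

14247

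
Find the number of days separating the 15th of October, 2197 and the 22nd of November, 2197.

38

October 2197: 31 − 15 = 16 days remain.
November 1–22, 2197: 22 days.
Total: 16 + 22 = 38 days.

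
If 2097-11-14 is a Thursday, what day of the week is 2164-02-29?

Day-of-year of November 14, 2097: 318.
Day-of-year of February 29, 2164: 60.
2097 has 365 days, so 365 − 318 = 47 days remain in 2097.
Full years 2098–2163: 51 common + 15 leap = 51×365 + 15×366 = 24105 days.
Total: 47 + 24105 + 60 = 24212 days.
24212 mod 7 = 6, so 6 days after Thursday is Wednesday.

Wednesday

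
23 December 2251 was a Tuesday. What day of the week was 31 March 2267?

Sunday

From December 23, 2251 to December 23, 2266: 15 years, of which 4 contain a Feb 29 — 11×365 + 4×366 = 5479 days.
December 2266: 31 − 23 = 8 days remain.
Then January (31), February 2267 (28): 31 + 28 = 59 days.
March 1–31, 2267: 31 days.
Residual: 98 days.
Total: 5577 days.
5577 mod 7 = 5, so 5 days after Tuesday is Sunday.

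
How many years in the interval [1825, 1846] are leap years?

5

Years divisible by 4 in [1825, 1846]: 1828, 1832, 1836, 1840, 1844.
No century exceptions apply. Count: 5.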